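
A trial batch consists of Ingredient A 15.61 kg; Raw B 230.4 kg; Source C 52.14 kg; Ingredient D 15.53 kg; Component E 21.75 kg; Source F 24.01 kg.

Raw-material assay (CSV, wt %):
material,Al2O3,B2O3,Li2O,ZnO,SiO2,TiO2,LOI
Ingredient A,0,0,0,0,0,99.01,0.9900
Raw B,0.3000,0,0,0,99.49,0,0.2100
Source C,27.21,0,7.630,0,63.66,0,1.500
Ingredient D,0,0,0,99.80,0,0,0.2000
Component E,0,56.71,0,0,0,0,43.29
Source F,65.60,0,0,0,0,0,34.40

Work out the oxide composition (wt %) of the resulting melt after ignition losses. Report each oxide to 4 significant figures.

Values along the way are displayed rounded to 4 significant digits on the page; all arithmetic holds full float precision through every step; every reported result includes exactly one rounding; all derived quantities (LOI, yield, six oxide percentages, glass mass, the totals) are computed using the weight values per 340.3 kg of glass at full float precision as set out in question or answer.
Oxide masses out of the charge:
  Al2O3: 230.4·0.003000 + 52.14·0.2721 + 24.01·0.6560 = 30.63 kg
  B2O3: 21.75·0.5671 = 12.33 kg
  Li2O: 52.14·0.07630 = 3.978 kg
  ZnO: 15.53·0.9980 = 15.50 kg
  SiO2: 230.4·0.9949 + 52.14·0.6366 = 262.4 kg
  TiO2: 15.61·0.9901 = 15.46 kg
LOI: 15.61·0.009900 + 230.4·0.002100 + 52.14·0.01500 + 15.53·0.002000 + 21.75·0.4329 + 24.01·0.3440 = 19.13 kg
batch − LOI leaves glass = 359.4 − 19.13 = 340.3 kg (= Σ oxide masses)
percent by weight: oxide/glass ×100

Glass mass = 340.3 kg (batch 359.4 − LOI 19.13).
Composition: Al2O3 9.000%, B2O3 3.624%, Li2O 1.169%, ZnO 4.554%, SiO2 77.11%, TiO2 4.542%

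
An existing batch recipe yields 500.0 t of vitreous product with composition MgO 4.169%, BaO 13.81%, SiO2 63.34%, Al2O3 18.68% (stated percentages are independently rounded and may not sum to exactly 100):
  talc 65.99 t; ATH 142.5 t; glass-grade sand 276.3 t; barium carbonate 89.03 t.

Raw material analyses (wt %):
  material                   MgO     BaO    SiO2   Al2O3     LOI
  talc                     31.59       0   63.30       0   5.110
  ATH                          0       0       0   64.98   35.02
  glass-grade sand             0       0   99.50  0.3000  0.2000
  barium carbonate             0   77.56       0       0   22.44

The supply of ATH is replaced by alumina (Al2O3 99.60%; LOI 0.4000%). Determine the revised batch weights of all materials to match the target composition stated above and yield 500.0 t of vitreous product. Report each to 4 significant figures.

Revised batch per 500.0 t vitreous product:
  talc: 65.99 t
  alumina: 92.94 t
  glass-grade sand: 276.3 t
  barium carbonate: 89.03 t
Total batch = 524.3 t; LOI loss = 24.27 t

The intermediate values are printed rounded to four significant figures. The whole derivation keeps full float precision from start to finish; each reported figure undergoes a single rounding; the derived quantities are recomputed using the weight values at 500.0 t of glass at exact precision (the four compositions, glass mass, LOI, yield, totals) as set out in problem or answer.
Per-oxide target masses for 500.0 t vitreous product:
  MgO: 4.169% × 500.0 = 20.84 t
  BaO: 13.81% × 500.0 = 69.05 t
  SiO2: 63.34% × 500.0 = 316.7 t
  Al2O3: 18.68% × 500.0 = 93.40 t
Sums-versus-targets review on the weights just shown, on the stated basis (each sum matches its target mass up to rounding of the answer):
  MgO: 65.99·0.3159 = 20.85 t (target 20.84 t)
  BaO: 89.03·0.7756 = 69.05 t (target 69.05 t)
  SiO2: 65.99·0.6330 + 276.3·0.9950 = 316.7 t (target 316.7 t)
  Al2O3: 92.94·0.9960 + 276.3·0.003000 = 93.40 t (target 93.40 t)
Auditing the glass mass value: the batch minus its LOI: 500.0 t (the Σ of target masses is 500.0 t; basis as stated: 500.0 t — differing by rounding only).
Summing the batch: Σ batch = 524.3 t; loss to ignition Σ batch·LOI = 24.27 t; yield, glass over the total, = 95.37%.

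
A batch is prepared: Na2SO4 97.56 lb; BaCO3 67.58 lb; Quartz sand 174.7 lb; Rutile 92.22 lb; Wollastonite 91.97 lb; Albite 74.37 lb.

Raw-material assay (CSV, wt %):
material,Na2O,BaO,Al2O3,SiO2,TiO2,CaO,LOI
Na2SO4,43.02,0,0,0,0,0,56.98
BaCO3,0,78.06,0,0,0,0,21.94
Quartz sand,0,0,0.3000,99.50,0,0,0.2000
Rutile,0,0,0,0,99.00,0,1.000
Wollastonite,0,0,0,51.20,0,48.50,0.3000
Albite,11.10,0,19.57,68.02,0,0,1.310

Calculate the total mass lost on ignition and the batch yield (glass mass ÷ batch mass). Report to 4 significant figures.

Working values are displayed, rounded to 4 significant figures, in the printout — the whole derivation holds exact precision from start to finish. Each reported figure is rounded just once — the derived quantities are recomputed starting from the weights per 525.5 lb of glass at full float precision (the totals, the six compositions, the yield, LOI, glass mass), as quoted within question or answer.
Ignition loss by material:
  Na2SO4: 97.56 × 0.5698 = 55.59 lb
  BaCO3: 67.58 × 0.2194 = 14.83 lb
  Quartz sand: 174.7 × 0.002000 = 0.3494 lb
  Rutile: 92.22 × 0.01000 = 0.9222 lb
  Wollastonite: 91.97 × 0.003000 = 0.2759 lb
  Albite: 74.37 × 0.01310 = 0.9742 lb
Total LOI = 72.94 lb
Glass = batch − LOI = 598.4 − 72.94 = 525.5 lb

LOI loss = 72.94 lb; glass = 525.5 lb; yield = 87.81%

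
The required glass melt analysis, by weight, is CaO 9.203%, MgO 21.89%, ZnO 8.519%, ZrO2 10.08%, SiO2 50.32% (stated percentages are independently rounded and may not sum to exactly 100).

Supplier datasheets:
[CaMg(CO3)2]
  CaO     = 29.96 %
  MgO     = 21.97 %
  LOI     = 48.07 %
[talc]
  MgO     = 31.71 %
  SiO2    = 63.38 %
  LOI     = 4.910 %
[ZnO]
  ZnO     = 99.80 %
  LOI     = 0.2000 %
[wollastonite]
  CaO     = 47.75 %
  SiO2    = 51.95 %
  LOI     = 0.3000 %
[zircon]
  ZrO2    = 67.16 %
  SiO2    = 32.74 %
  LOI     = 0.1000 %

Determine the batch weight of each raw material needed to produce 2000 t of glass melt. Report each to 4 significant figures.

Batch per 2000 t glass melt:
  CaMg(CO3)2: 218.5 t
  talc: 1229 t
  ZnO: 170.7 t
  wollastonite: 248.4 t
  zircon: 300.2 t
Total batch = 2167 t; LOI loss = 166.8 t; yield = 92.30%

The intermediate values appear, rounded to four significant figures, within the worked lines. Every computation keeps full precision at each step. Every reported value includes exactly one rounding — derived quantities, which include yield, LOI, totals, net glass mass, five oxide percentages, are rebuilt in full precision, precisely as stated by the problem or the answer, using the weight values for 2000 t of glass.
Oxide mass targets, per 2000 t glass melt:
  CaO: 9.203% × 2000 = 184.1 t
  MgO: 21.89% × 2000 = 437.8 t
  ZnO: 8.519% × 2000 = 170.4 t
  ZrO2: 10.08% × 2000 = 201.6 t
  SiO2: 50.32% × 2000 = 1006 t
Sums-versus-targets review from the weights as reported, for the quoted basis mass (oxide sums agree with the targets exact up to rounding of places):
  CaO: 218.5·0.2996 + 248.4·0.4775 = 184.1 t (target 184.1 t)
  MgO: 218.5·0.2197 + 1229·0.3171 = 437.7 t (target 437.8 t)
  ZnO: 170.7·0.9980 = 170.4 t (target 170.4 t)
  ZrO2: 300.2·0.6716 = 201.6 t (target 201.6 t)
  SiO2: 1229·0.6338 + 248.4·0.5195 + 300.2·0.3274 = 1006 t (target 1006 t)
Glass mass check: total charge less LOI = 2000 t (the targets, summed, come to 2000 t; with the basis standing at 2000 t — a pure rounding effect).
Whole-batch sum: Σ batch = 2167 t; loss to ignition Σ batch·LOI = 166.8 t; as yield: glass ÷ batch → 92.30%.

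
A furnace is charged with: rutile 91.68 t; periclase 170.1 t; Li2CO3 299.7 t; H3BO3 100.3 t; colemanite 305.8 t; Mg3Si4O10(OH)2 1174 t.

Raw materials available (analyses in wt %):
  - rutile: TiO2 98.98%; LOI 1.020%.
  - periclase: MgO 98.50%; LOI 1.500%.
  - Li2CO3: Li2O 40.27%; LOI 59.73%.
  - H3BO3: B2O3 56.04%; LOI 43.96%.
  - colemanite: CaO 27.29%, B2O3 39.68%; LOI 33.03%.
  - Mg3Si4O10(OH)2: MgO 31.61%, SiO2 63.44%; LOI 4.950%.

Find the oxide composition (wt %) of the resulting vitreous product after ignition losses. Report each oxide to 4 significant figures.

Glass mass = 1756 t (batch 2142 − LOI 385.7).
Composition: MgO 30.68%, Li2O 6.873%, CaO 4.753%, B2O3 10.11%, SiO2 42.42%, TiO2 5.168%

Each numeric step maintains full float precision at all times — mid-chain values are printed rounded off to 4 significant figures as written. Each reported value takes just one rounding; all derived quantities (totals, ignition loss, yield, the six compositions, glass mass) are re-derived using the weight values on 1756 t of glass at exact precision, as set out in question or answer.
Oxide masses out of the charge:
  MgO: 170.1·0.9850 + 1174·0.3161 = 538.6 t
  Li2O: 299.7·0.4027 = 120.7 t
  CaO: 305.8·0.2729 = 83.45 t
  B2O3: 100.3·0.5604 + 305.8·0.3968 = 177.5 t
  SiO2: 1174·0.6344 = 744.8 t
  TiO2: 91.68·0.9898 = 90.74 t
LOI: 91.68·0.01020 + 170.1·0.01500 + 299.7·0.5973 + 100.3·0.4396 + 305.8·0.3303 + 1174·0.04950 = 385.7 t
Glass mass = batch − LOI = 2142 − 385.7 = 1756 t (consistent with Σ oxide mass)
each wt % is 100 × oxide ÷ glass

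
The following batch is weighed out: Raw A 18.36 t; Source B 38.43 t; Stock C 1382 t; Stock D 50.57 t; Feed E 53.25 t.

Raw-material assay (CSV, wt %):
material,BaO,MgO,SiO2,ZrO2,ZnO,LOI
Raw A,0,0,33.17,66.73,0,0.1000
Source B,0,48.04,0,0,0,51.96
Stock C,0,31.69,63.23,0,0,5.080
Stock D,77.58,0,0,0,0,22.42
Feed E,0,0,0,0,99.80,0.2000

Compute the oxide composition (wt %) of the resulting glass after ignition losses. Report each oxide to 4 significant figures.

Every computation holds exact precision at all times; rounding to 4 significant figures governs every in-between result as displayed — exactly one rounding goes into every reported result — the derived quantities, which include yield, LOI, the totals, glass mass, the five compositions, are re-derived at exact precision, as given in question or answer, from the weighed amounts per 1441 t of glass.
Oxide-by-oxide delivered mass:
  BaO: 50.57·0.7758 = 39.23 t
  MgO: 38.43·0.4804 + 1382·0.3169 = 456.4 t
  SiO2: 18.36·0.3317 + 1382·0.6323 = 879.9 t
  ZrO2: 18.36·0.6673 = 12.25 t
  ZnO: 53.25·0.9980 = 53.14 t
LOI: 18.36·0.001000 + 38.43·0.5196 + 1382·0.05080 + 50.57·0.2242 + 53.25·0.002000 = 101.6 t
Glass mass = batch − LOI = 1543 − 101.6 = 1441 t (matching Σ of the oxides)
oxide / glass × 100 gives the wt %

Glass mass = 1441 t (batch 1543 − LOI 101.6).
Composition: BaO 2.723%, MgO 31.67%, SiO2 61.06%, ZrO2 0.8502%, ZnO 3.688%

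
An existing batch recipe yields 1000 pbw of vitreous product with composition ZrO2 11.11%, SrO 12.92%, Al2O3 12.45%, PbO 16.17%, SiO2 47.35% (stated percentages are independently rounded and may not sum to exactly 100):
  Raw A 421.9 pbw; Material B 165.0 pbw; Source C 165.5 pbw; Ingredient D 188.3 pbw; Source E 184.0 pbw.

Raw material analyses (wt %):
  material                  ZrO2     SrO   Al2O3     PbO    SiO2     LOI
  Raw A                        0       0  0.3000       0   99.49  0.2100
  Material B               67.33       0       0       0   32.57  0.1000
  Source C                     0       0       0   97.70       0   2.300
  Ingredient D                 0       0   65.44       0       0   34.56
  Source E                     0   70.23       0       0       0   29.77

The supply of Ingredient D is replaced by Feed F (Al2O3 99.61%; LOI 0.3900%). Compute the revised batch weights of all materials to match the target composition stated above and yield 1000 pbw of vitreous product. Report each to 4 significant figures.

Revised batch per 1000 pbw vitreous product:
  Raw A: 421.9 pbw
  Material B: 165.0 pbw
  Source C: 165.5 pbw
  Feed F: 123.7 pbw
  Source E: 184.0 pbw
Total batch = 1060 pbw; LOI loss = 60.12 pbw

All internal work maintains exact precision in all steps. Working values are shown rounded to 4 significant digits as written — every reported number takes a single rounding; all derived quantities (glass mass, totals, the yield, LOI, the five compositions) are recomputed in exact precision from the batch weights at 1000 pbw of glass as they appear in problem or answer.
Oxide-by-oxide targets in 1000 pbw vitreous product:
  ZrO2: 11.11% × 1000 = 111.1 pbw
  SrO: 12.92% × 1000 = 129.2 pbw
  Al2O3: 12.45% × 1000 = 124.5 pbw
  PbO: 16.17% × 1000 = 161.7 pbw
  SiO2: 47.35% × 1000 = 473.5 pbw
A balance pass over the oxides, on the weights just shown, under the basis named above (every target is met by its sum within answer rounding):
  ZrO2: 165.0·0.6733 = 111.1 pbw (target 111.1 pbw)
  SrO: 184.0·0.7023 = 129.2 pbw (target 129.2 pbw)
  Al2O3: 421.9·0.003000 + 123.7·0.9961 = 124.5 pbw (target 124.5 pbw)
  PbO: 165.5·0.9770 = 161.7 pbw (target 161.7 pbw)
  SiO2: 421.9·0.9949 + 165.0·0.3257 = 473.5 pbw (target 473.5 pbw)
Mass balance on the glass: total batch − LOI = 1000 pbw (targets for the oxides total 1000 pbw; stated basis 1000 pbw — differing by rounding only).
Summing the batch: Σ batch = 1060 pbw; LOI removed, Σ of batch·LOI: 60.12 pbw; yield, glass over the total, = 94.33%.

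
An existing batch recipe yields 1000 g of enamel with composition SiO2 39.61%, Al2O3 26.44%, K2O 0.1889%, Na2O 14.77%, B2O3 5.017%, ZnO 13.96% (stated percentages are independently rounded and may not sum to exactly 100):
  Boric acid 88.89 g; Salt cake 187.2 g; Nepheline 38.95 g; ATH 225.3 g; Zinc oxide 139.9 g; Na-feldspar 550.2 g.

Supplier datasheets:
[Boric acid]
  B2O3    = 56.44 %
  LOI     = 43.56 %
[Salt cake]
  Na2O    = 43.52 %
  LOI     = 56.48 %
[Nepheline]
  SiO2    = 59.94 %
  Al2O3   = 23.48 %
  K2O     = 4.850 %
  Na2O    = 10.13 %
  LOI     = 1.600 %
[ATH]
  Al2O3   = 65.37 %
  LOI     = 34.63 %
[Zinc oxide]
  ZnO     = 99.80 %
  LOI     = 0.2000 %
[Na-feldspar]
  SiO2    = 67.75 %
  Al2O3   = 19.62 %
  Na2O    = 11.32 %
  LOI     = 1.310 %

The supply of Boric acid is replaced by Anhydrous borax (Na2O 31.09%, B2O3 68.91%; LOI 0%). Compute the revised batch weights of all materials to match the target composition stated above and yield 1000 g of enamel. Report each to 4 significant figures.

Working values appear (rounded to 4 significant digits) between the steps. The whole derivation maintains exact precision at each step. Each reported number takes just one rounding; the derived quantities (the yield, ignition loss, six oxide percentages, glass mass, the totals) are rebuilt starting from the weights on 1000 g of glass at exact precision, as quoted within problem or answer.
Target masses of each oxide per 1000 g enamel:
  SiO2: 39.61% × 1000 = 396.1 g
  Al2O3: 26.44% × 1000 = 264.4 g
  K2O: 0.1889% × 1000 = 1.889 g
  Na2O: 14.77% × 1000 = 147.7 g
  B2O3: 5.017% × 1000 = 50.17 g
  ZnO: 13.96% × 1000 = 139.6 g
Checking each oxide sum per the reported batch figures, relative to the basis at hand (sum by sum, the targets are met given rounding of the digits):
  SiO2: 38.95·0.5994 + 550.2·0.6775 = 396.1 g (target 396.1 g)
  Al2O3: 38.95·0.2348 + 225.3·0.6537 + 550.2·0.1962 = 264.4 g (target 264.4 g)
  K2O: 38.95·0.04850 = 1.889 g (target 1.889 g)
  Na2O: 72.81·0.3109 + 135.2·0.4352 + 38.95·0.1013 + 550.2·0.1132 = 147.7 g (target 147.7 g)
  B2O3: 72.81·0.6891 = 50.17 g (target 50.17 g)
  ZnO: 139.9·0.9980 = 139.6 g (target 139.6 g)
Glass-mass sanity pass: net batch after ignition = 999.9 g (per-oxide target masses sum to 999.9 g; with the basis standing at 1000 g — deltas are rounding alone).
Adding the batch up: Σ batch = 1162 g; the LOI term Σ batch·LOI equals 162.5 g; the yield ratio, glass ÷ batch: 86.02%.

Revised batch per 1000 g enamel:
  Anhydrous borax: 72.81 g
  Salt cake: 135.2 g
  Nepheline: 38.95 g
  ATH: 225.3 g
  Zinc oxide: 139.9 g
  Na-feldspar: 550.2 g
Total batch = 1162 g; LOI loss = 162.5 g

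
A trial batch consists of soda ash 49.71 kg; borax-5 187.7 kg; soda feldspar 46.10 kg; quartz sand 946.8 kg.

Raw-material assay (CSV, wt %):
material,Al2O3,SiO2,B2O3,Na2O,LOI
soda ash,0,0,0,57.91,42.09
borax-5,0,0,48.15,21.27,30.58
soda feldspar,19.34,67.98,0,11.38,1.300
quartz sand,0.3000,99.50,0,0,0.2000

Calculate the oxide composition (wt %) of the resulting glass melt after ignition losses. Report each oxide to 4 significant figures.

Intermediates are shown rounded to 4 significant figures between the steps; the working math maintains full precision through every step. Exactly one rounding lands on each reported figure; all derived quantities are re-derived from the batch weights for 1149 kg of glass at exact precision (glass mass, ignition loss, the totals, the yield, the four compositions), as written in either problem or answer.
Oxide masses out of the charge:
  Al2O3: 46.10·0.1934 + 946.8·0.003000 = 11.76 kg
  SiO2: 46.10·0.6798 + 946.8·0.9950 = 973.4 kg
  B2O3: 187.7·0.4815 = 90.38 kg
  Na2O: 49.71·0.5791 + 187.7·0.2127 + 46.10·0.1138 = 73.96 kg
LOI: 49.71·0.4209 + 187.7·0.3058 + 46.10·0.01300 + 946.8·0.002000 = 80.81 kg
Net of LOI, the glass mass = 1230 − 80.81 = 1149 kg (consistent with Σ oxide mass)
oxide / glass × 100 gives the wt %

Glass mass = 1149 kg (batch 1230 − LOI 80.81).
Composition: Al2O3 1.023%, SiO2 84.68%, B2O3 7.862%, Na2O 6.434%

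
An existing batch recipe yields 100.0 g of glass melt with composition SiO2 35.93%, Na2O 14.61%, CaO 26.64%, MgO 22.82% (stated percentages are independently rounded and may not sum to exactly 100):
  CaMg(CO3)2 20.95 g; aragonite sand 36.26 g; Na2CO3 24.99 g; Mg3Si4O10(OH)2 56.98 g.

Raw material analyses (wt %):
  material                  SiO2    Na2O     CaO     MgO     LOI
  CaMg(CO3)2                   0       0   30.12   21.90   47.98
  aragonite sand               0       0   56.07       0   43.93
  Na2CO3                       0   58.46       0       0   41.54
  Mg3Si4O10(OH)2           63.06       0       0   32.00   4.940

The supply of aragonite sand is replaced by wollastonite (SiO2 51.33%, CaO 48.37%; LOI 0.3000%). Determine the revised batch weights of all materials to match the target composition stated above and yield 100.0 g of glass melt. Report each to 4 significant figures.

The working math keeps full precision throughout; in-progress results are printed rounded to 4 significant figures alongside each step. Each reported value carries a single rounding. All derived quantities are recomputed starting from the weights per 100.0 g of glass in full float precision (the totals, four oxide percentages, yield, ignition loss, glass mass) as given in the problem or answer text.
Per-oxide target masses for 100.0 g glass melt:
  SiO2: 35.93% × 100.0 = 35.93 g
  Na2O: 14.61% × 100.0 = 14.61 g
  CaO: 26.64% × 100.0 = 26.64 g
  MgO: 22.82% × 100.0 = 22.82 g
Per-oxide balance check given the weights on record, on the stated basis (sum by sum, the targets are met given rounding of the digits):
  SiO2: 24.15·0.5133 + 37.32·0.6306 = 35.93 g (target 35.93 g)
  Na2O: 24.99·0.5846 = 14.61 g (target 14.61 g)
  CaO: 49.67·0.3012 + 24.15·0.4837 = 26.64 g (target 26.64 g)
  MgO: 49.67·0.2190 + 37.32·0.3200 = 22.82 g (target 22.82 g)
Auditing the glass mass value: total charge less LOI = 100.0 g (oxide target masses add up to 100.0 g; stated basis 100.0 g — differing by rounding only).
Batch total: Σ batch = 136.1 g; loss to ignition Σ batch·LOI = 36.13 g; yield, glass over the total, = 73.46%.

Revised batch per 100.0 g glass melt:
  CaMg(CO3)2: 49.67 g
  wollastonite: 24.15 g
  Na2CO3: 24.99 g
  Mg3Si4O10(OH)2: 37.32 g
Total batch = 136.1 g; LOI loss = 36.13 g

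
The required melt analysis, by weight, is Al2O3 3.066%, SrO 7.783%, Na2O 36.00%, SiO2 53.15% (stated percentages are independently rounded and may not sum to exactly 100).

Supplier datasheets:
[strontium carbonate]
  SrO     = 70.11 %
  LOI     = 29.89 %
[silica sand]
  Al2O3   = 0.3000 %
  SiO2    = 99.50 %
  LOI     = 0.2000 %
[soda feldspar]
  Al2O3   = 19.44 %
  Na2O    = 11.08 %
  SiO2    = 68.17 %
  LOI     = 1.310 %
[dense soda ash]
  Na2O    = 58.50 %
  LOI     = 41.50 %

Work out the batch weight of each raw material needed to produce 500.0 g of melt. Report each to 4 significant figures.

All internal work holds full precision all the way through. Rounding to 4 significant figures applies to every intermediate as shown; each reported figure is rounded exactly once. The derived quantities (the yield, the totals, four oxide percentages, net glass mass, LOI) are re-derived at exact precision from the weighed amounts on 500.0 g of glass, as written in the question or the answer.
The oxide mass targets at 500.0 g melt:
  Al2O3: 3.066% × 500.0 = 15.33 g
  SrO: 7.783% × 500.0 = 38.92 g
  Na2O: 36.00% × 500.0 = 180.0 g
  SiO2: 53.15% × 500.0 = 265.8 g
Balance tally, oxide-wise, working from each reported weight, relative to the basis at hand (sums match the target masses up to rounding of the answer):
  Al2O3: 215.3·0.003000 + 75.53·0.1944 = 15.33 g (target 15.33 g)
  SrO: 55.51·0.7011 = 38.92 g (target 38.92 g)
  Na2O: 75.53·0.1108 + 293.4·0.5850 = 180.0 g (target 180.0 g)
  SiO2: 215.3·0.9950 + 75.53·0.6817 = 265.7 g (target 265.8 g)
The glass-mass cross-check: net batch after ignition = 500.0 g (targets for the oxides total 500.0 g; basis as stated: 500.0 g — any gap is answer rounding).
Adding the batch up: Σ batch = 639.7 g; ignition loss, Σ(batch × LOI) = 139.8 g; yield: glass divided by total = 78.15%.

Batch per 500.0 g melt:
  strontium carbonate: 55.51 g
  silica sand: 215.3 g
  soda feldspar: 75.53 g
  dense soda ash: 293.4 g
Total batch = 639.7 g; LOI loss = 139.8 g; yield = 78.15%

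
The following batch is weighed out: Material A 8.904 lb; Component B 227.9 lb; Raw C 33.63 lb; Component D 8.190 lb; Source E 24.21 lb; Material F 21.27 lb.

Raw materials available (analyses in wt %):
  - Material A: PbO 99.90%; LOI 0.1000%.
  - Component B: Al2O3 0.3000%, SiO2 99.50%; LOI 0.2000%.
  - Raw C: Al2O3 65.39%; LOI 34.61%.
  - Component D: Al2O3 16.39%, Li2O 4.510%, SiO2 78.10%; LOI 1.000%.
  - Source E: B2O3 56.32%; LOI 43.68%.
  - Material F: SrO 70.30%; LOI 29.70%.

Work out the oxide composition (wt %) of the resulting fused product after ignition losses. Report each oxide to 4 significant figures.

The whole derivation holds full precision in all steps — intermediates are displayed with 4-significant-digit rounding across the worked steps. Each reported figure includes exactly one rounding; derived quantities, including glass mass, ignition loss, six oxide percentages, the totals, yield, are rebuilt from the weighed amounts per 295.0 lb of glass at full float precision as written in the question or the answer.
Oxide masses out of the charge:
  Al2O3: 227.9·0.003000 + 33.63·0.6539 + 8.190·0.1639 = 24.02 lb
  B2O3: 24.21·0.5632 = 13.64 lb
  SrO: 21.27·0.7030 = 14.95 lb
  PbO: 8.904·0.9990 = 8.895 lb
  Li2O: 8.190·0.04510 = 0.3694 lb
  SiO2: 227.9·0.9950 + 8.190·0.7810 = 233.2 lb
LOI: 8.904·0.001000 + 227.9·0.002000 + 33.63·0.3461 + 8.190·0.01000 + 24.21·0.4368 + 21.27·0.2970 = 29.08 lb
batch − LOI leaves glass = 324.1 − 29.08 = 295.0 lb (= Σ oxide masses)
wt % = oxide mass / glass mass × 100

Glass mass = 295.0 lb (batch 324.1 − LOI 29.08).
Composition: Al2O3 8.141%, B2O3 4.622%, SrO 5.068%, PbO 3.015%, Li2O 0.1252%, SiO2 79.03%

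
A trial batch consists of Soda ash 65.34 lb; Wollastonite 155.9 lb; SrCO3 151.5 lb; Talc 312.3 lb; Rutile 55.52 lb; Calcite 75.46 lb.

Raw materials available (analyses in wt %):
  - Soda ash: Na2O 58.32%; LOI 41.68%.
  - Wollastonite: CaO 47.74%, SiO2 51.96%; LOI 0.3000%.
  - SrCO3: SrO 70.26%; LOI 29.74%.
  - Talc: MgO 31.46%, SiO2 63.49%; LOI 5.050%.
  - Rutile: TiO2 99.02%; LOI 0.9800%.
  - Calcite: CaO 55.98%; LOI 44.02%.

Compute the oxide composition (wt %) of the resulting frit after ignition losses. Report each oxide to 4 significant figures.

In-progress results are printed, with 4-significant-digit rounding, between the steps. The working math maintains full precision from first step to last; each reported number is rounded once only — derived quantities (LOI, yield, glass mass, totals, six oxide percentages) are carried at full float precision starting from the weights for 693.7 lb of glass, as set out in the problem or answer text.
Oxide masses out of the charge:
  MgO: 312.3·0.3146 = 98.25 lb
  CaO: 155.9·0.4774 + 75.46·0.5598 = 116.7 lb
  SiO2: 155.9·0.5196 + 312.3·0.6349 = 279.3 lb
  SrO: 151.5·0.7026 = 106.4 lb
  TiO2: 55.52·0.9902 = 54.98 lb
  Na2O: 65.34·0.5832 = 38.11 lb
LOI: 65.34·0.4168 + 155.9·0.003000 + 151.5·0.2974 + 312.3·0.05050 + 55.52·0.009800 + 75.46·0.4402 = 122.3 lb
Net of LOI, the glass mass = 816.0 − 122.3 = 693.7 lb (equal to the oxide-mass sum)
percent share: oxide ÷ glass, ×100

Glass mass = 693.7 lb (batch 816.0 − LOI 122.3).
Composition: MgO 14.16%, CaO 16.82%, SiO2 40.26%, SrO 15.34%, TiO2 7.925%, Na2O 5.493%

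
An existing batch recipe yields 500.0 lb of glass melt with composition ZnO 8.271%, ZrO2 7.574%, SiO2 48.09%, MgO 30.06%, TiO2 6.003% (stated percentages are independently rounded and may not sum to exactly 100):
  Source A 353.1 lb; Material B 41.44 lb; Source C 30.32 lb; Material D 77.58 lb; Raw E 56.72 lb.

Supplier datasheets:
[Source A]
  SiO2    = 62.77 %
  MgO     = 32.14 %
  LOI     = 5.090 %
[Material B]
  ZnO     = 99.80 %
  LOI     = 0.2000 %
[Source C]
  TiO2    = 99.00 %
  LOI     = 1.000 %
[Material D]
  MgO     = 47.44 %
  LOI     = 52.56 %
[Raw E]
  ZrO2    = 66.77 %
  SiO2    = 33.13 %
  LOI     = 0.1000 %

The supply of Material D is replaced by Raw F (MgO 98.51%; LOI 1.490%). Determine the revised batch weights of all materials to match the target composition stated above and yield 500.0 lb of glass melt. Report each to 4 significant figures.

Working values are displayed, rounded to 4 significant digits, in the printout; exact precision is kept through every step; every reported value is rounded just once; all derived quantities, including totals, LOI, net glass mass, the five compositions, yield, are computed starting from the weights for 500.0 lb of glass in full precision, as set out in the problem or answer text.
Oxide-by-oxide targets in 500.0 lb glass melt:
  ZnO: 8.271% × 500.0 = 41.36 lb
  ZrO2: 7.574% × 500.0 = 37.87 lb
  SiO2: 48.09% × 500.0 = 240.4 lb
  MgO: 30.06% × 500.0 = 150.3 lb
  TiO2: 6.003% × 500.0 = 30.02 lb
Mass-balance tally per oxide per the reported batch figures, under the basis named above (summed amounts equal target values exact up to rounding of places):
  ZnO: 41.44·0.9980 = 41.36 lb (target 41.36 lb)
  ZrO2: 56.72·0.6677 = 37.87 lb (target 37.87 lb)
  SiO2: 353.1·0.6277 + 56.72·0.3313 = 240.4 lb (target 240.4 lb)
  MgO: 353.1·0.3214 + 37.36·0.9851 = 150.3 lb (target 150.3 lb)
  TiO2: 30.32·0.9900 = 30.02 lb (target 30.02 lb)
The glass-mass cross-check: Σ batch − LOI loss = 500.0 lb (the targets, summed, come to 500.0 lb; basis as stated: 500.0 lb — any gap is answer rounding).
Adding the batch up: Σ batch = 518.9 lb; loss to ignition Σ batch·LOI = 18.97 lb; glass ÷ batch gives a yield of 96.34%.

Revised batch per 500.0 lb glass melt:
  Source A: 353.1 lb
  Material B: 41.44 lb
  Source C: 30.32 lb
  Raw F: 37.36 lb
  Raw E: 56.72 lb
Total batch = 518.9 lb; LOI loss = 18.97 lb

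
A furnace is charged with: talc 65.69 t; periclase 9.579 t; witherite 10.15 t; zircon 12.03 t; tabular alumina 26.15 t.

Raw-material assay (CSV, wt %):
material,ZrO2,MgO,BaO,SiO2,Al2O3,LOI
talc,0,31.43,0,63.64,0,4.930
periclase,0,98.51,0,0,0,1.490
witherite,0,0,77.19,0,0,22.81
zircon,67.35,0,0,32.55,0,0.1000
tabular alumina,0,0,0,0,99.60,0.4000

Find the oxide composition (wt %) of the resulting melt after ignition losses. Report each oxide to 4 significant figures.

Glass mass = 117.8 t (batch 123.6 − LOI 5.813).
Composition: ZrO2 6.879%, MgO 25.54%, BaO 6.652%, SiO2 38.82%, Al2O3 22.11%

The working math carries exact precision end to end — in-progress results are shown, rounded to 4 significant digits, alongside each step. Each reported number is rounded exactly once — the derived quantities (ignition loss, yield, totals, five oxide percentages, net glass mass) are recomputed using the weight values at 117.8 t of glass at exact precision, as they appear in the problem or answer text.
Oxide-by-oxide delivered mass:
  ZrO2: 12.03·0.6735 = 8.102 t
  MgO: 65.69·0.3143 + 9.579·0.9851 = 30.08 t
  BaO: 10.15·0.7719 = 7.835 t
  SiO2: 65.69·0.6364 + 12.03·0.3255 = 45.72 t
  Al2O3: 26.15·0.9960 = 26.05 t
LOI: 65.69·0.04930 + 9.579·0.01490 + 10.15·0.2281 + 12.03·0.001000 + 26.15·0.004000 = 5.813 t
Glass = total batch minus LOI = 123.6 − 5.813 = 117.8 t (consistent with Σ oxide mass)
percent share: oxide ÷ glass, ×100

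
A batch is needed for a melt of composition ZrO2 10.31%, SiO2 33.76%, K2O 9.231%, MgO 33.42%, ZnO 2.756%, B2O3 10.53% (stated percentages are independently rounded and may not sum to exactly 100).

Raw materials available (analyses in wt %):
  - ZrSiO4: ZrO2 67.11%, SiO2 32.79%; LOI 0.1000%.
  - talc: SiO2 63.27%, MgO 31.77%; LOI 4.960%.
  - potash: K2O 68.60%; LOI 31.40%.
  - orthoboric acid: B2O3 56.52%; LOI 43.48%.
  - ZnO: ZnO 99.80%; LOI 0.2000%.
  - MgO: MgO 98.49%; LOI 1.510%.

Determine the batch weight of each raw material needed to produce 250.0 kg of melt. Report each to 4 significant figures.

Batch per 250.0 kg melt:
  ZrSiO4: 38.41 kg
  talc: 113.5 kg
  potash: 33.64 kg
  orthoboric acid: 46.58 kg
  ZnO: 6.904 kg
  MgO: 48.22 kg
Total batch = 287.3 kg; LOI loss = 37.23 kg; yield = 87.04%

The intermediate values are shown rounded to four significant figures alongside each step. Each numeric step runs at full precision at every stage — exactly one rounding lands on each reported figure. Derived quantities, including the six compositions, yield, net glass mass, totals, LOI, are re-derived starting from the weights for 250.0 kg of glass in full float precision as they appear in problem or answer.
Per-oxide target masses for 250.0 kg melt:
  ZrO2: 10.31% × 250.0 = 25.78 kg
  SiO2: 33.76% × 250.0 = 84.40 kg
  K2O: 9.231% × 250.0 = 23.08 kg
  MgO: 33.42% × 250.0 = 83.55 kg
  ZnO: 2.756% × 250.0 = 6.890 kg
  B2O3: 10.53% × 250.0 = 26.32 kg
Balance tally, oxide-wise, using the reported weights, under the basis named above (summed amounts equal target values net of answer rounding effects):
  ZrO2: 38.41·0.6711 = 25.78 kg (target 25.78 kg)
  SiO2: 38.41·0.3279 + 113.5·0.6327 = 84.41 kg (target 84.40 kg)
  K2O: 33.64·0.6860 = 23.08 kg (target 23.08 kg)
  MgO: 113.5·0.3177 + 48.22·0.9849 = 83.55 kg (target 83.55 kg)
  ZnO: 6.904·0.9980 = 6.890 kg (target 6.890 kg)
  B2O3: 46.58·0.5652 = 26.33 kg (target 26.32 kg)
Mass balance on the glass: Σ batch − LOI loss = 250.0 kg (targets for the oxides total 250.0 kg; the stated basis being 250.0 kg — deltas are rounding alone).
Batch grand total — Σ batch = 287.3 kg; loss to ignition Σ batch·LOI = 37.23 kg; yield = glass ÷ total batch = 87.04%.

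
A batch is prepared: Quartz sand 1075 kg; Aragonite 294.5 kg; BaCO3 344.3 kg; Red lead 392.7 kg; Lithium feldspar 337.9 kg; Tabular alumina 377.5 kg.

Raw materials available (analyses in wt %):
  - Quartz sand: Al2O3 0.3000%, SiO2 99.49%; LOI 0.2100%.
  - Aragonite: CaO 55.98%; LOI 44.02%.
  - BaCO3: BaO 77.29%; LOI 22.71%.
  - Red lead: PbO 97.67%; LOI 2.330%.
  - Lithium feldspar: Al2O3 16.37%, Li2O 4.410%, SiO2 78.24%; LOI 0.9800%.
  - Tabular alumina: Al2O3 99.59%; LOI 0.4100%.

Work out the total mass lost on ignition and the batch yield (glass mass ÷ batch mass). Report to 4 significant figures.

Every computation holds exact precision through every step; intermediates are displayed, rounded to 4 significant digits, across the worked steps — each reported number is rounded just once — derived quantities are rebuilt in full precision (net glass mass, yield, totals, six oxide percentages, LOI) starting from the weights for 2598 kg of glass as set out in the problem or answer text.
Ignition loss by material:
  Quartz sand: 1075 × 0.002100 = 2.257 kg
  Aragonite: 294.5 × 0.4402 = 129.6 kg
  BaCO3: 344.3 × 0.2271 = 78.19 kg
  Red lead: 392.7 × 0.02330 = 9.150 kg
  Lithium feldspar: 337.9 × 0.009800 = 3.311 kg
  Tabular alumina: 377.5 × 0.004100 = 1.548 kg
Total LOI = 224.1 kg
Glass = batch − LOI = 2822 − 224.1 = 2598 kg

LOI loss = 224.1 kg; glass = 2598 kg; yield = 92.06%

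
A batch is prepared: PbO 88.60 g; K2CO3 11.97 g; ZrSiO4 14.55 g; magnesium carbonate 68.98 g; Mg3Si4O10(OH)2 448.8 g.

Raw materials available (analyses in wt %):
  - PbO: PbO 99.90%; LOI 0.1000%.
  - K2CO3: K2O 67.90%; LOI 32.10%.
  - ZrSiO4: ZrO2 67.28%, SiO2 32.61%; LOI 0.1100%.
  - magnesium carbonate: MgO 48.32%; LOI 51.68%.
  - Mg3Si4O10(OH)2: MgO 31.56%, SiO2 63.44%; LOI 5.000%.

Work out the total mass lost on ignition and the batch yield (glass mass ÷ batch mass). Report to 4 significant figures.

The intermediate values appear rounded off to 4 significant figures within the worked lines — each numeric step keeps full float precision from start to finish — a single rounding produces each reported result; derived quantities are rebuilt from the weighed amounts on 570.9 g of glass at full float precision (totals, five oxide percentages, yield, ignition loss, glass mass) as set out in question or answer.
Ignition loss by material:
  PbO: 88.60 × 0.001000 = 0.08860 g
  K2CO3: 11.97 × 0.3210 = 3.842 g
  ZrSiO4: 14.55 × 0.001100 = 0.01601 g
  magnesium carbonate: 68.98 × 0.5168 = 35.65 g
  Mg3Si4O10(OH)2: 448.8 × 0.05000 = 22.44 g
Total LOI = 62.04 g
Glass = batch − LOI = 632.9 − 62.04 = 570.9 g

LOI loss = 62.04 g; glass = 570.9 g; yield = 90.20%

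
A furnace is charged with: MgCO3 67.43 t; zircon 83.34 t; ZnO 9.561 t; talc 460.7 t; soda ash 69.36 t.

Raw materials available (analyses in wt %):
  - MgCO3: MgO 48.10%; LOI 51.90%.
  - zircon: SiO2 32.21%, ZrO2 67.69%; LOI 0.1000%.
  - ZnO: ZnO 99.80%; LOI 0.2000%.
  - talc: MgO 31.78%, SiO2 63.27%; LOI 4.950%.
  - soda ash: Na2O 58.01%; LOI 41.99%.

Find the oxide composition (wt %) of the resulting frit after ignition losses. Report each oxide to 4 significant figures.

Glass mass = 603.4 t (batch 690.4 − LOI 87.03).
Composition: MgO 29.64%, SiO2 52.76%, ZnO 1.581%, ZrO2 9.350%, Na2O 6.669%

In-progress results are shown (rounded to 4 significant digits) across the worked steps. Every computation holds full precision through every step. Each reported number takes just one rounding — the derived quantities are recomputed from the batch weights on 603.4 t of glass at full float precision (ignition loss, totals, the yield, five oxide percentages, net glass mass) precisely as stated by the question or the answer.
Oxide masses out of the charge:
  MgO: 67.43·0.4810 + 460.7·0.3178 = 178.8 t
  SiO2: 83.34·0.3221 + 460.7·0.6327 = 318.3 t
  ZnO: 9.561·0.9980 = 9.542 t
  ZrO2: 83.34·0.6769 = 56.41 t
  Na2O: 69.36·0.5801 = 40.24 t
LOI: 67.43·0.5190 + 83.34·0.001000 + 9.561·0.002000 + 460.7·0.04950 + 69.36·0.4199 = 87.03 t
Glass mass = batch − LOI = 690.4 − 87.03 = 603.4 t (equal to the oxide-mass sum)
oxide / glass × 100 gives the wt %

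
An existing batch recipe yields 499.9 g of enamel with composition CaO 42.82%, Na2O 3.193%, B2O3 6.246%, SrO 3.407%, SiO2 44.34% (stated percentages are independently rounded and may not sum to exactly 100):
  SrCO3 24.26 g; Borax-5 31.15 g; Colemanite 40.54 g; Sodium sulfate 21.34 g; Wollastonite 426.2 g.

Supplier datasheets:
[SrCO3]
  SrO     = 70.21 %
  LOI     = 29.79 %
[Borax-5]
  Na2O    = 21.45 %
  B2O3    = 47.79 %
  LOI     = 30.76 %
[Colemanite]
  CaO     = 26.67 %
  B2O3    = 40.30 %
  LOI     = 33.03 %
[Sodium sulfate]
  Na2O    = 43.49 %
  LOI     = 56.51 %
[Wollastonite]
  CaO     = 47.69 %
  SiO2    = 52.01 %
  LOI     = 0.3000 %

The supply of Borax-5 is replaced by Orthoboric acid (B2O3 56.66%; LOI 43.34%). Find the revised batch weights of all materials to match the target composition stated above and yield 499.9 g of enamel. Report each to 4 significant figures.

Intermediates are printed rounded to four significant figures at each printed step; exact precision is kept throughout — each reported figure is rounded exactly once — the derived quantities (ignition loss, totals, the yield, glass mass, the five compositions) are computed at full float precision from the batch weights on 499.9 g of glass as written in question or answer.
Oxide mass targets, per 499.9 g enamel:
  CaO: 42.82% × 499.9 = 214.1 g
  Na2O: 3.193% × 499.9 = 15.96 g
  B2O3: 6.246% × 499.9 = 31.22 g
  SrO: 3.407% × 499.9 = 17.03 g
  SiO2: 44.34% × 499.9 = 221.7 g
A balance pass over the oxides, given the weights on record, relative to the basis at hand (target by target, the sums agree given rounding of the digits):
  CaO: 40.54·0.2667 + 426.2·0.4769 = 214.1 g (target 214.1 g)
  Na2O: 36.70·0.4349 = 15.96 g (target 15.96 g)
  B2O3: 26.27·0.5666 + 40.54·0.4030 = 31.22 g (target 31.22 g)
  SrO: 24.26·0.7021 = 17.03 g (target 17.03 g)
  SiO2: 426.2·0.5201 = 221.7 g (target 221.7 g)
Mass balance on the glass: the batch minus its LOI: 499.9 g (targets for the oxides total 499.9 g; stated basis 499.9 g — deltas are rounding alone).
Batch grand total — Σ batch = 554.0 g; ignition loss, Σ(batch × LOI) = 54.02 g; yield: glass divided by total = 90.25%.

Revised batch per 499.9 g enamel:
  SrCO3: 24.26 g
  Orthoboric acid: 26.27 g
  Colemanite: 40.54 g
  Sodium sulfate: 36.70 g
  Wollastonite: 426.2 g
Total batch = 554.0 g; LOI loss = 54.02 g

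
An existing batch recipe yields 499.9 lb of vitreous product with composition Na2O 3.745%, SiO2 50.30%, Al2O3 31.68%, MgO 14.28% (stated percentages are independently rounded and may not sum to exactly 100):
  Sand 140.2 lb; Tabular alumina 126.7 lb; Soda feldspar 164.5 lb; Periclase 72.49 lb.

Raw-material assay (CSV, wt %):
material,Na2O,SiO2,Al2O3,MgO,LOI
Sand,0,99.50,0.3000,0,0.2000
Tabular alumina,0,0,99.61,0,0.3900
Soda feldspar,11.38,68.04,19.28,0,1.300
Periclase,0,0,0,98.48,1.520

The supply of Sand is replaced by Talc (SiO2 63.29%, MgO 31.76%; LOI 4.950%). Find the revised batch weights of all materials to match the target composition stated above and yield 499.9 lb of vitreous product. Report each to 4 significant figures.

Values along the way appear rounded to four significant figures alongside each step; each numeric step maintains exact precision all the way through; every reported result includes exactly one rounding. The derived quantities (net glass mass, the totals, yield, LOI, four oxide percentages) are recomputed starting from the weights per 499.9 lb of glass at exact precision, as given in problem or answer.
Target masses of each oxide per 499.9 lb vitreous product:
  Na2O: 3.745% × 499.9 = 18.72 lb
  SiO2: 50.30% × 499.9 = 251.4 lb
  Al2O3: 31.68% × 499.9 = 158.4 lb
  MgO: 14.28% × 499.9 = 71.39 lb
Verifying the oxide balance on the weights just shown, per the basis as stated (summed amounts equal target values exact up to rounding of places):
  Na2O: 164.5·0.1138 = 18.72 lb (target 18.72 lb)
  SiO2: 220.4·0.6329 + 164.5·0.6804 = 251.4 lb (target 251.4 lb)
  Al2O3: 127.1·0.9961 + 164.5·0.1928 = 158.3 lb (target 158.4 lb)
  MgO: 220.4·0.3176 + 1.395·0.9848 = 71.37 lb (target 71.39 lb)
Glass-mass bookkeeping: whole batch net of LOI = 499.8 lb (summing oxide targets gives 499.9 lb; with the basis standing at 499.9 lb — a pure rounding effect).
Whole-batch sum: Σ batch = 513.4 lb; Σ batch·LOI gives LOI loss = 13.57 lb; glass ÷ batch gives a yield of 97.36%.

Revised batch per 499.9 lb vitreous product:
  Talc: 220.4 lb
  Tabular alumina: 127.1 lb
  Soda feldspar: 164.5 lb
  Periclase: 1.395 lb
Total batch = 513.4 lb; LOI loss = 13.57 lb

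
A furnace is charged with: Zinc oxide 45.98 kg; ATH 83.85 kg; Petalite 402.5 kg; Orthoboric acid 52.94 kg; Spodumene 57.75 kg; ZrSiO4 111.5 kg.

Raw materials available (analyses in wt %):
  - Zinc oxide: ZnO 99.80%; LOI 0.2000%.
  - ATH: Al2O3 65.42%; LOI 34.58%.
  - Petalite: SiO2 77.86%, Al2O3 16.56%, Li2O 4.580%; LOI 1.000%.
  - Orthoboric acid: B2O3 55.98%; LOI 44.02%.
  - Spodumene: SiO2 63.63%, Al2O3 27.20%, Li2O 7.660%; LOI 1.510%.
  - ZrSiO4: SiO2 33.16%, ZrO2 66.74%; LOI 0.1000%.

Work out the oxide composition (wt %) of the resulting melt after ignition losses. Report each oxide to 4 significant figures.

Glass mass = 697.1 kg (batch 754.5 − LOI 57.40).
Composition: B2O3 4.251%, SiO2 55.53%, ZnO 6.583%, Al2O3 19.68%, Li2O 3.279%, ZrO2 10.67%

The intermediate values appear, rounded to four significant digits, within the worked lines. All arithmetic holds exact precision through the solve. Each reported figure undergoes a single rounding — all derived quantities are computed at full float precision (six oxide percentages, glass mass, totals, the yield, LOI) from the weighed amounts for 697.1 kg of glass, as they appear in the problem or answer text.
Per-oxide mass from batch:
  B2O3: 52.94·0.5598 = 29.64 kg
  SiO2: 402.5·0.7786 + 57.75·0.6363 + 111.5·0.3316 = 387.1 kg
  ZnO: 45.98·0.9980 = 45.89 kg
  Al2O3: 83.85·0.6542 + 402.5·0.1656 + 57.75·0.2720 = 137.2 kg
  Li2O: 402.5·0.04580 + 57.75·0.07660 = 22.86 kg
  ZrO2: 111.5·0.6674 = 74.42 kg
LOI: 45.98·0.002000 + 83.85·0.3458 + 402.5·0.01000 + 52.94·0.4402 + 57.75·0.01510 + 111.5·0.001000 = 57.40 kg
Glass = total batch minus LOI = 754.5 − 57.40 = 697.1 kg (matching Σ of the oxides)
percent by weight: oxide/glass ×100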